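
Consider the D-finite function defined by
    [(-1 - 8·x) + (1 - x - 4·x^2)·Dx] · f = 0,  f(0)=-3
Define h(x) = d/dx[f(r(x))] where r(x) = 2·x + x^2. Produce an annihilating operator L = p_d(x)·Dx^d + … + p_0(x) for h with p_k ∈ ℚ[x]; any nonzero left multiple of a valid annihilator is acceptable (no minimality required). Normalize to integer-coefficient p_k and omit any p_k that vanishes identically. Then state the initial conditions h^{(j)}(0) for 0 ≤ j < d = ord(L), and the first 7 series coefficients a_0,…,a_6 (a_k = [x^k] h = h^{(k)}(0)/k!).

f: a_k = -3, -3, -15, -27, -87, -195, -543, …
Substitute x→r, Dx→(1/r')Dx; clear ⇒ L₀.
Differentiate: ansatz ord ≤ ord L₀ ⇒ L.
L = (21 + 150·x + 987·x^2 + 2192·x^3 + 2148·x^4 + 960·x^5 + 160·x^6) + (-1 - 15·x + 27·x^2 + 345·x^3 + 700·x^4 + 588·x^5 + 224·x^6 + 32·x^7)·Dx  (order 1).
h: a_k = -6, -126, -828, -6924, -45930, -314802, -2029272, …
ICs: h(0) = -6.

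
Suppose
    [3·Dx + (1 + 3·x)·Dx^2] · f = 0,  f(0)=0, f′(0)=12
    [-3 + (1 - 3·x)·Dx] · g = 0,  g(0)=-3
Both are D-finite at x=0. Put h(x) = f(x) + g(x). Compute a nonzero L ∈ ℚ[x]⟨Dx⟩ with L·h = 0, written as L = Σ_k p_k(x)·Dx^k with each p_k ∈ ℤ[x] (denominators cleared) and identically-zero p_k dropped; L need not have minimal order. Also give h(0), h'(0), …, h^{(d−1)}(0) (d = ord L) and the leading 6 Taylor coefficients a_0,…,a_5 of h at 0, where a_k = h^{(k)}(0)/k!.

f: a_k = 0, 12, -18, 36, -81, 972/5, …
g: a_k = -3, -9, -27, -81, -243, -729, …
f+g: L₀ = lclm(L_f,L_g), ord ≤ 2+1.
L = (-30 - 18·x)·Dx + (-4 - 48·x - 36·x^2)·Dx^2 + (1 + x - 9·x^2 - 9·x^3)·Dx^3  (order 3).
h: a_k = -3, 3, -45, -45, -324, -2673/5, …
ICs: h(0) = -3, h′(0) = 3, h′′(0) = -90.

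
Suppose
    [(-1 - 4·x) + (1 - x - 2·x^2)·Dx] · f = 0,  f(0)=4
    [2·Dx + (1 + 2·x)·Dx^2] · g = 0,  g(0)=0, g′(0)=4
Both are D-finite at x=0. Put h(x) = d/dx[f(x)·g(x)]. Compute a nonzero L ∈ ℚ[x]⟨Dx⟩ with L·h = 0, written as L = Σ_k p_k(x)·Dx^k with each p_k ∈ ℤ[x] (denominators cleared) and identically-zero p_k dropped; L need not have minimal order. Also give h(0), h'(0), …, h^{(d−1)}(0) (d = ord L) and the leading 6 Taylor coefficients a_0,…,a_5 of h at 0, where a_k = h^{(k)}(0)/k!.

L = (60 + 216·x + 288·x^2) + (5 + 66·x + 240·x^2 + 224·x^3)·Dx + (-3 - 11·x + 4·x^2 + 44·x^3 + 32·x^4)·Dx^2  (order 2).
h: a_k = 16, 0, 160, 256/3, 896, 4096/5, …
ICs: h(0) = 16, h′(0) = 0.

f: a_k = 4, 4, 12, 20, 44, 84, …
g: a_k = 0, 4, -4, 16/3, -8, 64/5, …
h₀=f·g: eliminate ⇒ L₀, order ≤ 1·2.
Differentiate: ansatz ord ≤ ord L₀ ⇒ L.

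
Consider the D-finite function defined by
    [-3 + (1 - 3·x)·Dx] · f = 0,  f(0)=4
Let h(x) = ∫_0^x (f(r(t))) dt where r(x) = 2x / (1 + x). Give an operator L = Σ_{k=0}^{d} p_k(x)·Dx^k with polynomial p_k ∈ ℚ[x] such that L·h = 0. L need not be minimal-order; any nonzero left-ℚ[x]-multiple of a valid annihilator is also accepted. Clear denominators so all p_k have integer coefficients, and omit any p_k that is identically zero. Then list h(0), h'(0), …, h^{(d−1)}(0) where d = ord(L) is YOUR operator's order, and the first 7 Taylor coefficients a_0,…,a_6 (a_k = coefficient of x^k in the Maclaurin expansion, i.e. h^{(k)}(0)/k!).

f: a_k = 4, 12, 36, 108, 324, 972, 2916, …
f∘r: x↦r, Dx↦Dx/r' in L_f ⇒ L₀.
h=∫h₀ ⇒ L = L₀·Dx.
L = 6·Dx + (-1 + 4·x + 5·x^2)·Dx^2  (order 2).
h: a_k = 0, 4, 12, 40, 150, 600, 2500, …
ICs: h(0) = 0, h′(0) = 4.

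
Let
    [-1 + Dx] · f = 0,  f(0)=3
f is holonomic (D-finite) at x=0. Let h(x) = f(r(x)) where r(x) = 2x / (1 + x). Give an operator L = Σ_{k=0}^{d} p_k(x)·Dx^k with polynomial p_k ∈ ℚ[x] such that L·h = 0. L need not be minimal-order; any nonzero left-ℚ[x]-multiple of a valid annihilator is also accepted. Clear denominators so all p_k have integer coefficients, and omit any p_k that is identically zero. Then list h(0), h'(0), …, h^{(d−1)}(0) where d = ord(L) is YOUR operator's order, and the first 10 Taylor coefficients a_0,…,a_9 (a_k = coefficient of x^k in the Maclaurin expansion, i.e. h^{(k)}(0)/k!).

L = -2 + (1 + 2·x + x^2)·Dx  (order 1).
h: a_k = 3, 6, 0, -2, 2, -6/5, 4/15, 10/21, -32/35, 142/135, …
ICs: h(0) = 3.

f: a_k = 3, 3, 3/2, 1/2, 1/8, 1/40, 1/240, 1/1680, 1/13440, 1/120960, …
L₀ from L_f via x↦r, Dx↦r'^{-1}Dx.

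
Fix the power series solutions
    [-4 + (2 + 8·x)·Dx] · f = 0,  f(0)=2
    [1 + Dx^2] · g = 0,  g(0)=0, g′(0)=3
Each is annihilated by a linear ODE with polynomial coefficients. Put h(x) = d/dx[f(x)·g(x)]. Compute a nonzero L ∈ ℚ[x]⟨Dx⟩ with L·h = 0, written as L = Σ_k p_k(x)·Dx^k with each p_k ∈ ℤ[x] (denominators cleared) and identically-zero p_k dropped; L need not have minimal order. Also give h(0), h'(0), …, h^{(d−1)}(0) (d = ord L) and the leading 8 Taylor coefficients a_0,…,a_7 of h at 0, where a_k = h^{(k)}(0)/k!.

f: a_k = 2, 4, -4, 8, -20, 56, -168, 528, …
g: a_k = 0, 3, 0, -1/2, 0, 1/40, 0, -1/1680, …
h₀=f·g: eliminate ⇒ L₀, order ≤ 1·2.
Derive L from L₀ (diff closure).
L = (-7 + 336·x + 736·x^2 + 256·x^3 + 256·x^4) + (44 + 144·x - 192·x^2 - 256·x^3)·Dx + (13 + 112·x + 288·x^2 + 256·x^3 + 256·x^4)·Dx^2  (order 2).
h: a_k = 6, 24, -39, 88, -1159/4, 4923/5, -83009/24, 1307206/105, …
ICs: h(0) = 6, h′(0) = 24.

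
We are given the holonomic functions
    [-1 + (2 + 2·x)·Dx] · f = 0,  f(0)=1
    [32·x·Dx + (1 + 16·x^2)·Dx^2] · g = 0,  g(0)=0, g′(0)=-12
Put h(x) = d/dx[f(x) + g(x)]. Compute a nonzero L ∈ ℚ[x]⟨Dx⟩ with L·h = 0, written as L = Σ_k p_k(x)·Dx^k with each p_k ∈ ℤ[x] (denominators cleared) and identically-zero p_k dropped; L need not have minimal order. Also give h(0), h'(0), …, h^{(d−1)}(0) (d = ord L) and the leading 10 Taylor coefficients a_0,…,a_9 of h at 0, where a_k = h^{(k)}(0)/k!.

f: a_k = 1, 1/2, -1/8, 1/16, -5/128, 7/256, -21/1024, 33/2048, -429/32768, 715/65536, …
g: a_k = 0, -12, 0, 64, 0, -3072/5, 0, 49152/7, 0, -262144/3, …
L₀ := lclm(L_f,L_g); ord L₀ ≤ 1+2.
h=h₀': d/dx-closure on L₀ ⇒ L.
L = (-64 - 160·x + 3072·x^2 + 1536·x^3) + (-131 - 256·x + 5920·x^2 + 12288·x^3 + 5376·x^4)·Dx + (-2 + 126·x + 192·x^2 + 2112·x^3 + 3584·x^4 + 1536·x^5)·Dx^2  (order 2).
h: a_k = -23/2, -1/4, 3075/16, -5/32, -786397/256, -63/512, 100663527/2048, -429/4096, -51539601117/65536, -12155/131072, …
ICs: h(0) = -23/2, h′(0) = -1/4.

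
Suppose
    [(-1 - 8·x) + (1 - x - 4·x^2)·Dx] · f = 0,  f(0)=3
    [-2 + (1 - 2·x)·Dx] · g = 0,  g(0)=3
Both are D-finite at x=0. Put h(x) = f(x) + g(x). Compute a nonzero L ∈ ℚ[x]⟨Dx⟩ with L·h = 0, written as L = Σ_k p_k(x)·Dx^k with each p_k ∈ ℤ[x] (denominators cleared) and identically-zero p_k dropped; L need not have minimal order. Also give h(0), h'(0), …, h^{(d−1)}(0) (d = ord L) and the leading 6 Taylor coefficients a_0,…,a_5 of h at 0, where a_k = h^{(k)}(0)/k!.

f: a_k = 3, 3, 15, 27, 87, 195, …
g: a_k = 3, 6, 12, 24, 48, 96, …
f+g: L₀ = lclm(L_f,L_g), ord ≤ 1+1.
L = (12 - 48·x + 192·x^2 - 128·x^3) + (-2 - 96·x^2 + 352·x^3 - 256·x^4)·Dx + (-1 + 11·x - 30·x^2 + 80·x^4 - 64·x^5)·Dx^2  (order 2).
h: a_k = 6, 9, 27, 51, 135, 291, …
ICs: h(0) = 6, h′(0) = 9.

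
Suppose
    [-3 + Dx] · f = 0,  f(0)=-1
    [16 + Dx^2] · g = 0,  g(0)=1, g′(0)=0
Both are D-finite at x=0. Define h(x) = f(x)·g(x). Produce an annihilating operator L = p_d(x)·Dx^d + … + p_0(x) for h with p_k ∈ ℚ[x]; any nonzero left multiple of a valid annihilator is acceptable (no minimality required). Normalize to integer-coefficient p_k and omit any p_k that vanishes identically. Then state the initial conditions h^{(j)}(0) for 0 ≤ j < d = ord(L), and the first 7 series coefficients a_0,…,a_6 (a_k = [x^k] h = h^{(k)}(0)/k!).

f: a_k = -1, -3, -9/2, -9/2, -27/8, -81/40, -81/80, …
g: a_k = 1, 0, -8, 0, 32/3, 0, -256/45, …
Sym-product of L_f,L_g gives L₀ (≤ ord 2).
L = 25 - 6·Dx + Dx^2  (order 2).
h: a_k = -1, -3, 7/2, 39/2, 527/24, 79/40, -11753/720, …
ICs: h(0) = -1, h′(0) = -3.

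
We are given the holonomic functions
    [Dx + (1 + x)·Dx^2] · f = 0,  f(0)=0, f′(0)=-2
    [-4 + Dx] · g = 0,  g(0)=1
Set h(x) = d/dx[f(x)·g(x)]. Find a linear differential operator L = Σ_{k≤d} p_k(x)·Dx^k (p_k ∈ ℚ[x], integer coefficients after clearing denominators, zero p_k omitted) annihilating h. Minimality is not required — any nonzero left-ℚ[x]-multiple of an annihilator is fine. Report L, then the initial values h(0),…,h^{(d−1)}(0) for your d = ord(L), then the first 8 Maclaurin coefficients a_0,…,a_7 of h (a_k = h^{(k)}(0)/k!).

L = (40 + 96·x + 64·x^2) + (-22 - 52·x - 32·x^2)·Dx + (3 + 7·x + 4·x^2)·Dx^2  (order 2).
h: a_k = -2, -14, -38, -62, -72, -194/3, -2134/45, -1318/45, …
ICs: h(0) = -2, h′(0) = -14.

f: a_k = 0, -2, 1, -2/3, 1/2, -2/5, 1/3, -2/7, …
g: a_k = 1, 4, 8, 32/3, 32/3, 128/15, 256/45, 1024/315, …
Sym-product of L_f,L_g gives L₀ (≤ ord 2).
Derive L from L₀ (diff closure).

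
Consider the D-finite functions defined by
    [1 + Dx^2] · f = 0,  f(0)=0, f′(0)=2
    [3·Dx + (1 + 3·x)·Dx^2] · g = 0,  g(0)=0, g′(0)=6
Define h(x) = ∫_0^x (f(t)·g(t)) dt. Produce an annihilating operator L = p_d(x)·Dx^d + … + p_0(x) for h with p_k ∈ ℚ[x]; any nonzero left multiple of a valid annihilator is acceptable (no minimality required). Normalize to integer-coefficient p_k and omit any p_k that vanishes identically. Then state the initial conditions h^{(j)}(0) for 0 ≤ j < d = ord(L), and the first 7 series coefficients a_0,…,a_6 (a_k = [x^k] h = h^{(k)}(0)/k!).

L = (-203 - 222·x - 189·x^2 + 432·x^3 + 324·x^4)·Dx + (-84 - 108·x + 648·x^2 + 648·x^3)·Dx^2 + (-208 - 228·x - 54·x^2 + 864·x^3 + 648·x^4)·Dx^3 + (-84 - 108·x + 648·x^2 + 648·x^3)·Dx^4 + (-5 - 6·x + 135·x^2 + 432·x^3 + 324·x^4)·Dx^5  (order 5).
h: a_k = 0, 0, 0, 4, -9/2, 34/5, -13, …
ICs: h(0) = 0, h′(0) = 0, h′′(0) = 0, h′′′(0) = 24, h′′′′(0) = -108.

f: a_k = 0, 2, 0, -1/3, 0, 1/60, 0, …
g: a_k = 0, 6, -9, 18, -81/2, 486/5, -243, …
h₀=f·g: eliminate ⇒ L₀, order ≤ 2·2.
h=∫₀ˣh₀: take L = L₀·Dx.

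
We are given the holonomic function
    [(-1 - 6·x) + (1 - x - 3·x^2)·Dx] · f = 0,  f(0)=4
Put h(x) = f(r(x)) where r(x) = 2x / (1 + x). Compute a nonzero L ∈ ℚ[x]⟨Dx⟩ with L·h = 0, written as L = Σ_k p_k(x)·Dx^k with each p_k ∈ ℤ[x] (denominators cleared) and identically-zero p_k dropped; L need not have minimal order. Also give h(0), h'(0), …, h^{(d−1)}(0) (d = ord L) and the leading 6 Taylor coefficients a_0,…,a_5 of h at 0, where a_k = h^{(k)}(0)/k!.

L = (2 + 26·x) + (-1 - x + 13·x^2 + 13·x^3)·Dx  (order 1).
h: a_k = 4, 8, 56, 104, 728, 1352, …
ICs: h(0) = 4.

f: a_k = 4, 4, 16, 28, 76, 160, …
h₀=f(r): pull back L_f along r ⇒ L₀.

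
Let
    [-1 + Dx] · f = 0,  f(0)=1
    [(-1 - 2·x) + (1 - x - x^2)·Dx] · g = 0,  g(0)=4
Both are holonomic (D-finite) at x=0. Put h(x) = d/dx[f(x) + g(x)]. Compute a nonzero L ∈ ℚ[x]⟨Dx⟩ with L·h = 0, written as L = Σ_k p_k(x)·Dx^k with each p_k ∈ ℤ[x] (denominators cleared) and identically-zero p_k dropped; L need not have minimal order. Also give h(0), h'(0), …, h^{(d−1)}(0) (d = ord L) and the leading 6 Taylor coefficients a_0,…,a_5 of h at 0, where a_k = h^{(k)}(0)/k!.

L = (14 + 46·x + 40·x^2 + 36·x^3 + 6·x^4) + (-17 - 48·x - 41·x^2 - 24·x^3 + 5·x^4 + 2·x^5)·Dx + (3 + 2·x + x^2 - 12·x^3 - 11·x^4 - 2·x^5)·Dx^2  (order 2).
h: a_k = 5, 17, 73/2, 481/6, 3841/24, 37441/120, …
ICs: h(0) = 5, h′(0) = 17.

f: a_k = 1, 1, 1/2, 1/6, 1/24, 1/120, …
g: a_k = 4, 4, 8, 12, 20, 32, …
Weyl lclm of L_f,L_g ⇒ L₀ (ord ≤ 2).
Derive L from L₀ (diff closure).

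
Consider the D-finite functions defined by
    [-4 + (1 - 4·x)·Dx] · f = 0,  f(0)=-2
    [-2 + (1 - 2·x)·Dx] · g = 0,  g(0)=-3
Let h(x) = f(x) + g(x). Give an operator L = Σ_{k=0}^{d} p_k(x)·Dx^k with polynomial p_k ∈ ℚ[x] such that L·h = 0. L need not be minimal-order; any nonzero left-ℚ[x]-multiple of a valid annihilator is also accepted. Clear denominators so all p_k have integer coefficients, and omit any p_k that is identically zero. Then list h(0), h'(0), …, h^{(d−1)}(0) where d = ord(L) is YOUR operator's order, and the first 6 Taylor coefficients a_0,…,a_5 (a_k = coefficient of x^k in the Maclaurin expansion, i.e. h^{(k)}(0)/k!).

f: a_k = -2, -8, -32, -128, -512, -2048, …
g: a_k = -3, -6, -12, -24, -48, -96, …
L₀ := lclm(L_f,L_g); ord L₀ ≤ 1+1.
L = -16 + (12 - 32·x)·Dx + (-1 + 6·x - 8·x^2)·Dx^2  (order 2).
h: a_k = -5, -14, -44, -152, -560, -2144, …
ICs: h(0) = -5, h′(0) = -14.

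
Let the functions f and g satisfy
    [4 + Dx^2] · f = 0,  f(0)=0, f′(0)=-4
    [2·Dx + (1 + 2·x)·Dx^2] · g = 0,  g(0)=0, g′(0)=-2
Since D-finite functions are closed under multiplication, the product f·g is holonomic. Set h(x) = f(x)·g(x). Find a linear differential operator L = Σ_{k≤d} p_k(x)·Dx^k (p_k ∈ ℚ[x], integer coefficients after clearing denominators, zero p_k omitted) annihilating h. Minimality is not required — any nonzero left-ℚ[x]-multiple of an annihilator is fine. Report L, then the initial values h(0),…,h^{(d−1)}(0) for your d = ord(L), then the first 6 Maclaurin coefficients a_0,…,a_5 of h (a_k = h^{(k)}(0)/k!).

f: a_k = 0, -4, 0, 8/3, 0, -8/15, …
g: a_k = 0, -2, 2, -8/3, 4, -32/5, …
Product ⇒ symmetric product L₀, ord ≤ 4.
L = (-48 + 192·x + 1216·x^2 + 2048·x^3 + 1024·x^4) + (32 + 320·x + 768·x^2 + 512·x^3)·Dx + (160·x + 672·x^2 + 1024·x^3 + 512·x^4)·Dx^2 + (8 + 80·x + 192·x^2 + 128·x^3)·Dx^3 + (3 + 28·x + 92·x^2 + 128·x^3 + 64·x^4)·Dx^4  (order 4).
h: a_k = 0, 0, 8, -8, 16/3, -32/3, …
ICs: h(0) = 0, h′(0) = 0, h′′(0) = 16, h′′′(0) = -48.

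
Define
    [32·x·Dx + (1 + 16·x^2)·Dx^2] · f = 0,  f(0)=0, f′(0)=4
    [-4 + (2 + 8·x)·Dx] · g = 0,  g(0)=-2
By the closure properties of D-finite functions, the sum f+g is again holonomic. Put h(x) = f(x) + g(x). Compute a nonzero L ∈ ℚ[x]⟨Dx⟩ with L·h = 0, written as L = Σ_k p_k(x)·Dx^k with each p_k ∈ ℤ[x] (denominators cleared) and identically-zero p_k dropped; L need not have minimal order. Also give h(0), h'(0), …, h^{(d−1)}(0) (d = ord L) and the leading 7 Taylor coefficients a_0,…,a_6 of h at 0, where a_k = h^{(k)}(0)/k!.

f: a_k = 0, 4, 0, -64/3, 0, 1024/5, 0, …
g: a_k = -2, -4, 4, -8, 20, -56, 168, …
Sum ⇒ L₀ = lclm(L_f,L_g) in ℚ(x)⟨Dx⟩.
L = (-32 - 320·x + 1536·x^2 + 3072·x^3)·Dx + (-22 - 128·x + 320·x^2 + 6144·x^3 + 10752·x^4)·Dx^2 + (-1 + 12·x + 96·x^2 + 384·x^3 + 1792·x^4 + 3072·x^5)·Dx^3  (order 3).
h: a_k = -2, 0, 4, -88/3, 20, 744/5, 168, …
ICs: h(0) = -2, h′(0) = 0, h′′(0) = 8.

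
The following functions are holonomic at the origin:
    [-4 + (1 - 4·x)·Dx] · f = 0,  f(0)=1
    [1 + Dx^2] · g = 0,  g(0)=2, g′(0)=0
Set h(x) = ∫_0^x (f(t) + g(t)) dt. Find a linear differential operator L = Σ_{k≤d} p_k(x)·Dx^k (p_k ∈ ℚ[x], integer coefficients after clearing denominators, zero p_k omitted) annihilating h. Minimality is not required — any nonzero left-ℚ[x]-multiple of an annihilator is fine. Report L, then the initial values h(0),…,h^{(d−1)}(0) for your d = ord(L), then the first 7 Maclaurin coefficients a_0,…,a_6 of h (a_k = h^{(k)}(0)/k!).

f: a_k = 1, 4, 16, 64, 256, 1024, 4096, …
g: a_k = 2, 0, -1, 0, 1/12, 0, -1/360, …
Sum ⇒ L₀ = lclm(L_f,L_g) in ℚ(x)⟨Dx⟩.
∫: right-multiply L₀ by Dx.
L = (388 - 32·x + 64·x^2)·Dx + (-33 + 140·x - 48·x^2 + 64·x^3)·Dx^2 + (388 - 32·x + 64·x^2)·Dx^3 + (-33 + 140·x - 48·x^2 + 64·x^3)·Dx^4  (order 4).
h: a_k = 0, 3, 2, 5, 16, 3073/60, 512/3, …
ICs: h(0) = 0, h′(0) = 3, h′′(0) = 4, h′′′(0) = 30.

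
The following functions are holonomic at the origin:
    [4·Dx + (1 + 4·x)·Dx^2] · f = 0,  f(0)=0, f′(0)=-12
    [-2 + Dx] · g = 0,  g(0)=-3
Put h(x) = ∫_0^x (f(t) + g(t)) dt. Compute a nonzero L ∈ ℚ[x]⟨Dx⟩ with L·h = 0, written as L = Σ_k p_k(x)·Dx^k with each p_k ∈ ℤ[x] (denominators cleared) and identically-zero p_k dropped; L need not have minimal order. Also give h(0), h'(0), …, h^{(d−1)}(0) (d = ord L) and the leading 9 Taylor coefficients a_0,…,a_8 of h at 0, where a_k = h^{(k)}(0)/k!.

L = (-40 - 32·x)·Dx^2 + (14 - 16·x - 32·x^2)·Dx^3 + (3 + 16·x + 16·x^2)·Dx^4  (order 4).
h: a_k = 0, -3, -9, 6, -17, 38, -1538/15, 4388/15, -92161/105, …
ICs: h(0) = 0, h′(0) = -3, h′′(0) = -18, h′′′(0) = 36.

f: a_k = 0, -12, 24, -64, 192, -3072/5, 2048, -49152/7, 24576, …
g: a_k = -3, -6, -6, -4, -2, -4/5, -4/15, -8/105, -2/105, …
Sum ⇒ L₀ = lclm(L_f,L_g) in ℚ(x)⟨Dx⟩.
∫: right-multiply L₀ by Dx.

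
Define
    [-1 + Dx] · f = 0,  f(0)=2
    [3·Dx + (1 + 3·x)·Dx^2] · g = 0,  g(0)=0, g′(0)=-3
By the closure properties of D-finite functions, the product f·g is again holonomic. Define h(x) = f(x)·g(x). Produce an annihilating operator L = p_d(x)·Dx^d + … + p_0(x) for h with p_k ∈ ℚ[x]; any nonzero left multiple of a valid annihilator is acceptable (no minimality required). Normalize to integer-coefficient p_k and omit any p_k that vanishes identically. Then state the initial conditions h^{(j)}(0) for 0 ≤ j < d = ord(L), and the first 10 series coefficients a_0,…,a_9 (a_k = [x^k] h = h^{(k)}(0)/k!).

L = (-2 + 3·x) + (1 - 6·x)·Dx + (1 + 3·x)·Dx^2  (order 2).
h: a_k = 0, -6, 3, -12, 26, -1289/20, 1307/8, -44561/105, 134669/120, -4044653/1344, …
ICs: h(0) = 0, h′(0) = -6.

f: a_k = 2, 2, 1, 1/3, 1/12, 1/60, 1/360, 1/2520, 1/20160, 1/181440, …
g: a_k = 0, -3, 9/2, -9, 81/4, -243/5, 243/2, -2187/7, 6561/8, -2187, …
h₀=f·g: eliminate ⇒ L₀, order ≤ 1·2.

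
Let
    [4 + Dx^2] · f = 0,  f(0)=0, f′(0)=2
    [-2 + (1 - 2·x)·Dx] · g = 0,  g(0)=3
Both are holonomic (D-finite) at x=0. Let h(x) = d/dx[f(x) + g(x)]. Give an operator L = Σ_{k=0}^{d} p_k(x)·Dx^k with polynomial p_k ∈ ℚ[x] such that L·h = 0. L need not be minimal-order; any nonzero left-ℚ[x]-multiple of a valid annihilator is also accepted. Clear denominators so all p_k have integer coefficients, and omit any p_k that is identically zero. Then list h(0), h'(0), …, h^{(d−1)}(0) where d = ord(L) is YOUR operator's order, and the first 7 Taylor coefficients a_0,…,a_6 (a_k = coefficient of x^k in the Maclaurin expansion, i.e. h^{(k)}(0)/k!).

f: a_k = 0, 2, 0, -4/3, 0, 4/15, 0, …
g: a_k = 3, 6, 12, 24, 48, 96, 192, …
h₀=f+g: left-lcm gives L₀, ord ≤ 3.
Differentiate: ansatz ord ≤ ord L₀ ⇒ L.
L = (208 - 64·x + 64·x^2) + (-28 + 72·x - 48·x^2 + 32·x^3)·Dx + (52 - 16·x + 16·x^2)·Dx^2 + (-7 + 18·x - 12·x^2 + 8·x^3)·Dx^3  (order 3).
h: a_k = 8, 24, 68, 192, 1444/3, 1152, 120952/45, …
ICs: h(0) = 8, h′(0) = 24, h′′(0) = 136.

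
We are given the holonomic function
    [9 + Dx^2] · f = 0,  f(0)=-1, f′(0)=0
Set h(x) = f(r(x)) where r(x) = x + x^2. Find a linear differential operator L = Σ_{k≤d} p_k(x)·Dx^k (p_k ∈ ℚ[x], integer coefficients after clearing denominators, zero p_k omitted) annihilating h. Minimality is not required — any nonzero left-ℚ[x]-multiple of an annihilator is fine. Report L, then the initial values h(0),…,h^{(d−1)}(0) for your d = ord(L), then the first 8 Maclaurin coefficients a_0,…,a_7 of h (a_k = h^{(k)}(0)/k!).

f: a_k = -1, 0, 9/2, 0, -27/8, 0, 81/80, 0, …
L₀ from L_f via x↦r, Dx↦r'^{-1}Dx.
L = (9 + 54·x + 108·x^2 + 72·x^3) - 2·Dx + (1 + 2·x)·Dx^2  (order 2).
h: a_k = -1, 0, 9/2, 9, 9/8, -27/2, -1539/80, -297/40, …
ICs: h(0) = -1, h′(0) = 0.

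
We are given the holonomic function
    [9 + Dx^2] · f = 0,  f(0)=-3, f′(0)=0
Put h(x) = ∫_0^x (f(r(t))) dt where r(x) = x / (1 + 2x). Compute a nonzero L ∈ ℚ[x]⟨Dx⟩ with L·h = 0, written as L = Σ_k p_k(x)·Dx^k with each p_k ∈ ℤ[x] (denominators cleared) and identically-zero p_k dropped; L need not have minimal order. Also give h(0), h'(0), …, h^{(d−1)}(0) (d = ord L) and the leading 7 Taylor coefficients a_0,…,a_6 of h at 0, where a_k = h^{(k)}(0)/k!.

f: a_k = -3, 0, 27/2, 0, -81/8, 0, 243/80, …
h₀=f(r): pull back L_f along r ⇒ L₀.
∫: right-multiply L₀ by Dx.
L = 9·Dx + (4 + 24·x + 48·x^2 + 32·x^3)·Dx^2 + (1 + 8·x + 24·x^2 + 32·x^3 + 16·x^4)·Dx^3  (order 3).
h: a_k = 0, -3, 0, 9/2, -27/2, 243/8, -117/2, …
ICs: h(0) = 0, h′(0) = -3, h′′(0) = 0.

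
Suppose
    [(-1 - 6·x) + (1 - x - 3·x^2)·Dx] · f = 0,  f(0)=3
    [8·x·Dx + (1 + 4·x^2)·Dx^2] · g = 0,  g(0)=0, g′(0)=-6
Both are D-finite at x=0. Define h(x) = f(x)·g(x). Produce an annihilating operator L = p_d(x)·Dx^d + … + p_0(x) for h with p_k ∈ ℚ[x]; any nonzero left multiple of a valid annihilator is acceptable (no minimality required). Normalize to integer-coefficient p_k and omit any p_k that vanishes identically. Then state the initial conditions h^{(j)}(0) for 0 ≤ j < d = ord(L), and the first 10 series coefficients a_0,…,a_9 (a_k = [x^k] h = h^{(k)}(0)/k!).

L = (6 + 8·x + 72·x^2) + (2 + 4·x + 16·x^2 + 72·x^3)·Dx + (-1 + x - x^2 + 4·x^3 + 12·x^4)·Dx^2  (order 2).
h: a_k = 0, -18, -18, -48, -102, -1518/5, -3048/5, -47454/35, -111462/35, -271744/35, …
ICs: h(0) = 0, h′(0) = -18.

f: a_k = 3, 3, 12, 21, 57, 120, 291, 651, 1524, 3477, …
g: a_k = 0, -6, 0, 8, 0, -96/5, 0, 384/7, 0, -512/3, …
f·g: L₀ = L_f ⊗_s L_g, ord ≤ 1·2.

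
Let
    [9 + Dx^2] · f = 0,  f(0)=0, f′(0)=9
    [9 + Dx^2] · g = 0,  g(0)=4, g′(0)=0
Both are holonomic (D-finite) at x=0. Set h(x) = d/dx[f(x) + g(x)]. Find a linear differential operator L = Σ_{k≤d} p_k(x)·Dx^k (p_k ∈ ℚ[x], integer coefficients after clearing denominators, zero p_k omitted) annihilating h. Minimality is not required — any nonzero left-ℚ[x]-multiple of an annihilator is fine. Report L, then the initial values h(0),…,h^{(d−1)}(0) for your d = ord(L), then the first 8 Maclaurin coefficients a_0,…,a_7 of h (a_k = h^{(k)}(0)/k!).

L = 9 + Dx^2  (order 2).
h: a_k = 9, -36, -81/2, 54, 243/8, -243/10, -729/80, 729/140, …
ICs: h(0) = 9, h′(0) = -36.

f: a_k = 0, 9, 0, -27/2, 0, 243/40, 0, -729/560, …
g: a_k = 4, 0, -18, 0, 27/2, 0, -81/20, 0, …
L₀ := lclm(L_f,L_g); ord L₀ ≤ 2+2.
h=h₀': d/dx-closure on L₀ ⇒ L.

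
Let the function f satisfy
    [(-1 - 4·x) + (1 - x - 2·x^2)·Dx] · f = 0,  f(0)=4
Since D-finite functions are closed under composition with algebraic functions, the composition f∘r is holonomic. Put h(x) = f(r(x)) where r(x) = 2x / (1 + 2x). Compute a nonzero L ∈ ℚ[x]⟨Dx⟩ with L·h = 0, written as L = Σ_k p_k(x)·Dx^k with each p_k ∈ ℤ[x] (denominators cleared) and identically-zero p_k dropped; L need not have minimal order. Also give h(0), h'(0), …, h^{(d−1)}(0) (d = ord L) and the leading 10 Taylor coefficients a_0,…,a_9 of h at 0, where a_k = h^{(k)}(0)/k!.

f: a_k = 4, 4, 12, 20, 44, 84, 172, 340, 684, 1364, …
Change of var in L_f (x↦r) gives L₀.
L = (2 + 20·x) + (-1 - 4·x + 4·x^2 + 16·x^3)·Dx  (order 1).
h: a_k = 4, 8, 32, 0, 256, -512, 3072, -10240, 45056, -172032, …
ICs: h(0) = 4.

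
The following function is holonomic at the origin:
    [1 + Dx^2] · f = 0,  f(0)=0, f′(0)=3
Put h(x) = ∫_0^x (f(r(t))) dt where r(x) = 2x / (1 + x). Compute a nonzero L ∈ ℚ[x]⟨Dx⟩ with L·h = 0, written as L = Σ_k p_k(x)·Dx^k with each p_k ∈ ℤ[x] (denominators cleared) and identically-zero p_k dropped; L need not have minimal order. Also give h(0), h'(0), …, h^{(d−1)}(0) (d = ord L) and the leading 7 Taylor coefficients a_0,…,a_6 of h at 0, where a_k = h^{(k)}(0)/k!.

f: a_k = 0, 3, 0, -1/2, 0, 1/40, 0, …
f∘r: x↦r, Dx↦Dx/r' in L_f ⇒ L₀.
∫: right-multiply L₀ by Dx.
L = 4·Dx + (2 + 6·x + 6·x^2 + 2·x^3)·Dx^2 + (1 + 4·x + 6·x^2 + 4·x^3 + x^4)·Dx^3  (order 3).
h: a_k = 0, 0, 3, -2, 1/2, 6/5, -43/15, …
ICs: h(0) = 0, h′(0) = 0, h′′(0) = 6.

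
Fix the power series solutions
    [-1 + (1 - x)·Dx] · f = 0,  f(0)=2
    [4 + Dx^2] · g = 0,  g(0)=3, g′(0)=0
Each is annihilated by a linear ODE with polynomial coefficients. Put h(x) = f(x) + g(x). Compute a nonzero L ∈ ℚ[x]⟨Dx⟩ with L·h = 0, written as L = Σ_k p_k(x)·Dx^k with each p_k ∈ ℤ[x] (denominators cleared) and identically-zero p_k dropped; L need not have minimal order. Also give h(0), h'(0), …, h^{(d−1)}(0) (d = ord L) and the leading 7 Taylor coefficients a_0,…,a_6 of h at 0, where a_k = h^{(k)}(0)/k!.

f: a_k = 2, 2, 2, 2, 2, 2, 2, …
g: a_k = 3, 0, -6, 0, 2, 0, -4/15, …
h₀=f+g: left-lcm gives L₀, ord ≤ 3.
L = (20 - 16·x + 8·x^2) + (-12 + 28·x - 24·x^2 + 8·x^3)·Dx + (5 - 4·x + 2·x^2)·Dx^2 + (-3 + 7·x - 6·x^2 + 2·x^3)·Dx^3  (order 3).
h: a_k = 5, 2, -4, 2, 4, 2, 26/15, …
ICs: h(0) = 5, h′(0) = 2, h′′(0) = -8.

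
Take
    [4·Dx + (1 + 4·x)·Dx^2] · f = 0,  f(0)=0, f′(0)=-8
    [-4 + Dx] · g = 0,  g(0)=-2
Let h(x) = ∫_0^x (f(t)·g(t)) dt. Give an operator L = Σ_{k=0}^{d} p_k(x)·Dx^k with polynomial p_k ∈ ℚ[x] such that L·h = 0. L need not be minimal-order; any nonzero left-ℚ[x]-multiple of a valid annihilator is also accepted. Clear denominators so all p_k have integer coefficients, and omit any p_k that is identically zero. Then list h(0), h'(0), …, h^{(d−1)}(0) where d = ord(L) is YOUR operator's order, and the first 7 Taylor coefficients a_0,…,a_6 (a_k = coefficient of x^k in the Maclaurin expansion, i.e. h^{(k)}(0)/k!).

L = 64·x·Dx + (-4 - 32·x)·Dx^2 + (1 + 4·x)·Dx^3  (order 3).
h: a_k = 0, 0, 8, 32/3, 64/3, 0, 256/5, …
ICs: h(0) = 0, h′(0) = 0, h′′(0) = 16.

f: a_k = 0, -8, 16, -128/3, 128, -2048/5, 4096/3, …
g: a_k = -2, -8, -16, -64/3, -64/3, -256/15, -512/45, …
L₀ := L_f ⊗_s L_g (sym. prod.), ord ≤ 2.
Integrate: L := L₀·Dx.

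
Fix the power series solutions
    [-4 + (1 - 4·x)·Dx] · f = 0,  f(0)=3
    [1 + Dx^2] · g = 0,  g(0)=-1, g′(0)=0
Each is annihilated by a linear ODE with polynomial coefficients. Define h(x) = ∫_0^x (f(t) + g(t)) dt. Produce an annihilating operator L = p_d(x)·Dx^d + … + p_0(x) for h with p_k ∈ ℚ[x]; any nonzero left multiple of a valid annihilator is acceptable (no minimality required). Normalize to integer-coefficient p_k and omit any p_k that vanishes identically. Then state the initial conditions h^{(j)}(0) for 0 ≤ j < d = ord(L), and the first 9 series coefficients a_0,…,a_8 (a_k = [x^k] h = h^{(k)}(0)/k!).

L = (388 - 32·x + 64·x^2)·Dx + (-33 + 140·x - 48·x^2 + 64·x^3)·Dx^2 + (388 - 32·x + 64·x^2)·Dx^3 + (-33 + 140·x - 48·x^2 + 64·x^3)·Dx^4  (order 4).
h: a_k = 0, 2, 6, 97/6, 48, 18431/120, 512, 8847361/5040, 6144, …
ICs: h(0) = 0, h′(0) = 2, h′′(0) = 12, h′′′(0) = 97.

f: a_k = 3, 12, 48, 192, 768, 3072, 12288, 49152, 196608, …
g: a_k = -1, 0, 1/2, 0, -1/24, 0, 1/720, 0, -1/40320, …
Weyl lclm of L_f,L_g ⇒ L₀ (ord ≤ 3).
h=∫h₀ ⇒ L = L₀·Dx.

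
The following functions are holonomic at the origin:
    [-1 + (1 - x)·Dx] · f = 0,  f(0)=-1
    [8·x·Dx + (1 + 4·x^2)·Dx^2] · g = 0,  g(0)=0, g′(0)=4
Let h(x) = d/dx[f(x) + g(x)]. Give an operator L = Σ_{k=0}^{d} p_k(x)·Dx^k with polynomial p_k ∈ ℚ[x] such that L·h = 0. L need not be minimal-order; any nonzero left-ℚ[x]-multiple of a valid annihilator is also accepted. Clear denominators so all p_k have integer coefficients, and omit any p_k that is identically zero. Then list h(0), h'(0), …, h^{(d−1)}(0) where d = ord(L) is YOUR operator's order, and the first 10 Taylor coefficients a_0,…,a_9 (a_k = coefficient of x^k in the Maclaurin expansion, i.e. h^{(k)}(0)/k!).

L = (-8 + 32·x + 96·x^2) + (7 - 8·x - 20·x^2 + 96·x^3)·Dx + (-1 - 3·x - 12·x^3 + 16·x^4)·Dx^2  (order 2).
h: a_k = 3, -2, -19, -4, 59, -6, -263, -8, 1015, -10, …
ICs: h(0) = 3, h′(0) = -2.

f: a_k = -1, -1, -1, -1, -1, -1, -1, -1, -1, -1, …
g: a_k = 0, 4, 0, -16/3, 0, 64/5, 0, -256/7, 0, 1024/9, …
Weyl lclm of L_f,L_g ⇒ L₀ (ord ≤ 3).
Derive L from L₀ (diff closure).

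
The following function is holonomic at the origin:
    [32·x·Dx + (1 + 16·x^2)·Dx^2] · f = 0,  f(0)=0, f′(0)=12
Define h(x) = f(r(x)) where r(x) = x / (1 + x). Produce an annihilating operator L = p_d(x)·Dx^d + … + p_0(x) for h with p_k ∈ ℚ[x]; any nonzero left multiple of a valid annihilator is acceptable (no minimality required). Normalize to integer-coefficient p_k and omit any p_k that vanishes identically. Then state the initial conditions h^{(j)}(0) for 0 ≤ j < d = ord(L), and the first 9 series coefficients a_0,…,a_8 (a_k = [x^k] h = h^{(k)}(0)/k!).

L = (2 + 34·x)·Dx + (1 + 2·x + 17·x^2)·Dx^2  (order 2).
h: a_k = 0, 12, -12, -52, 180, 1212/5, -2444, 8724/7, 28980, …
ICs: h(0) = 0, h′(0) = 12.

f: a_k = 0, 12, 0, -64, 0, 3072/5, 0, -49152/7, 0, …
h₀=f(r): pull back L_f along r ⇒ L₀.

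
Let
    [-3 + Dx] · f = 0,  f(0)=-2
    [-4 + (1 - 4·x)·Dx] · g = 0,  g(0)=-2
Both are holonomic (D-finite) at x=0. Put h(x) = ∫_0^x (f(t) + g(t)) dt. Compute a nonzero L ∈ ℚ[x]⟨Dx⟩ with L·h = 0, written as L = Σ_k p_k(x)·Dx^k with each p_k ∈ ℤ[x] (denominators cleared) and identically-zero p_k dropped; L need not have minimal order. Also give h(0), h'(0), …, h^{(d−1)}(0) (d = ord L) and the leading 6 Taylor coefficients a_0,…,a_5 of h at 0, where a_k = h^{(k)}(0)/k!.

L = (60 + 144·x)·Dx + (-23 - 72·x + 144·x^2)·Dx^2 + (1 + 8·x - 48·x^2)·Dx^3  (order 3).
h: a_k = 0, -4, -7, -41/3, -137/4, -415/4, …
ICs: h(0) = 0, h′(0) = -4, h′′(0) = -14.

f: a_k = -2, -6, -9, -9, -27/4, -81/20, …
g: a_k = -2, -8, -32, -128, -512, -2048, …
L₀ := lclm(L_f,L_g); ord L₀ ≤ 1+1.
h=∫₀ˣh₀: take L = L₀·Dx.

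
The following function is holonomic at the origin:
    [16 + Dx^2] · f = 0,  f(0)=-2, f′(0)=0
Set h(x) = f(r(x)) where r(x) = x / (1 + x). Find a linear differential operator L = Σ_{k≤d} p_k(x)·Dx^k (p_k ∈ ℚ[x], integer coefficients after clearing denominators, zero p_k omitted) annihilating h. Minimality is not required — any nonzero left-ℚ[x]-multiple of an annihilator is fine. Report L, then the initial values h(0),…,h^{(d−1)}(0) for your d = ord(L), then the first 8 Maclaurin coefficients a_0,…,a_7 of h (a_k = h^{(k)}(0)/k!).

L = 16 + (2 + 6·x + 6·x^2 + 2·x^3)·Dx + (1 + 4·x + 6·x^2 + 4·x^3 + x^4)·Dx^2  (order 2).
h: a_k = -2, 0, 16, -32, 80/3, 64/3, -5488/45, 1312/5, …
ICs: h(0) = -2, h′(0) = 0.

f: a_k = -2, 0, 16, 0, -64/3, 0, 512/45, 0, …
Substitute x→r, Dx→(1/r')Dx; clear ⇒ L₀.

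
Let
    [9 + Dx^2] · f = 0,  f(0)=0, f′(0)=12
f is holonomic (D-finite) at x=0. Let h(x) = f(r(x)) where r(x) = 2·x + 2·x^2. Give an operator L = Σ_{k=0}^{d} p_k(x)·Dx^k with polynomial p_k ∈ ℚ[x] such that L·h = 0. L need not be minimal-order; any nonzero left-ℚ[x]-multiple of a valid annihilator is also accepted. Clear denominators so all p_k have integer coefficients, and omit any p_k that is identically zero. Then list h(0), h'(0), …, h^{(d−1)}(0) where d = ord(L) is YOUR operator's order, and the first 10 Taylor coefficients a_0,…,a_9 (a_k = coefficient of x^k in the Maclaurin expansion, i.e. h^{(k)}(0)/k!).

L = (36 + 216·x + 432·x^2 + 288·x^3) - 2·Dx + (1 + 2·x)·Dx^2  (order 2).
h: a_k = 0, 24, 24, -144, -432, -864/5, 1152, 82944/35, 5184/5, -114048/35, …
ICs: h(0) = 0, h′(0) = 24.

f: a_k = 0, 12, 0, -18, 0, 81/10, 0, -243/140, 0, 243/1120, …
Substitute x→r, Dx→(1/r')Dx; clear ⇒ L₀.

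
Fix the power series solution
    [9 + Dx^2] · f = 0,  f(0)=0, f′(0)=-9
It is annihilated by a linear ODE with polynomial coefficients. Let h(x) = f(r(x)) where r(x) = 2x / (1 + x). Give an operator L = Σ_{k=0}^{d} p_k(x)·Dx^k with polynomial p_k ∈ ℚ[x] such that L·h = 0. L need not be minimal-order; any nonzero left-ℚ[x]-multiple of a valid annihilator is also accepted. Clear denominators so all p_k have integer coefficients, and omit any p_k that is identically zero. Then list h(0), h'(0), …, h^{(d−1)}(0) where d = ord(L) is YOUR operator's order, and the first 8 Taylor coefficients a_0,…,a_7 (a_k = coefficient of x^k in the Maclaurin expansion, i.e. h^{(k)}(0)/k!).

L = 36 + (2 + 6·x + 6·x^2 + 2·x^3)·Dx + (1 + 4·x + 6·x^2 + 4·x^3 + x^4)·Dx^2  (order 2).
h: a_k = 0, -18, 18, 90, -306, 2178/5, -90, -40158/35, …
ICs: h(0) = 0, h′(0) = -18.

f: a_k = 0, -9, 0, 27/2, 0, -243/40, 0, 729/560, …
Change of var in L_f (x↦r) gives L₀.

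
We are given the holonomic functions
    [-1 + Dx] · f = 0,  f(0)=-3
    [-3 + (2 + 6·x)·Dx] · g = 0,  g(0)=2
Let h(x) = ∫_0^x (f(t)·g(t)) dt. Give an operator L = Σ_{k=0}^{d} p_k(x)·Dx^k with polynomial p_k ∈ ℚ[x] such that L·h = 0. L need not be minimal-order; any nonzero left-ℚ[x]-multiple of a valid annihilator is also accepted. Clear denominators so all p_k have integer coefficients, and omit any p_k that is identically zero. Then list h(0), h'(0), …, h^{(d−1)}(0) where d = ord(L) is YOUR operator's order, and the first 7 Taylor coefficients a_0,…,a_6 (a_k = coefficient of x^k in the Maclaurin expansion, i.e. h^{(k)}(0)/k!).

L = (-5 - 6·x)·Dx + (2 + 6·x)·Dx^2  (order 2).
h: a_k = 0, -6, -15/2, -7/4, -71/32, 671/320, -16157/3840, …
ICs: h(0) = 0, h′(0) = -6.

f: a_k = -3, -3, -3/2, -1/2, -1/8, -1/40, -1/240, …
g: a_k = 2, 3, -9/4, 27/8, -405/64, 1701/128, -15309/512, …
h₀=f·g: eliminate ⇒ L₀, order ≤ 1·1.
h=∫h₀ ⇒ L = L₀·Dx.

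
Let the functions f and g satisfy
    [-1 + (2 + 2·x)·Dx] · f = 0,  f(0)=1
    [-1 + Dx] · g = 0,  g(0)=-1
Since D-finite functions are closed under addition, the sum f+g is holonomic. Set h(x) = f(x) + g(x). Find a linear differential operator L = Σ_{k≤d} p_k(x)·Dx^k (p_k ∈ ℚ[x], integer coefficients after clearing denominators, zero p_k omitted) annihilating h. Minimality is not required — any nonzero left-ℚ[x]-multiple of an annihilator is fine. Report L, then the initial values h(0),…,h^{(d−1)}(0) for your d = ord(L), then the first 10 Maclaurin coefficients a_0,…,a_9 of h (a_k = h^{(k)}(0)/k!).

L = (3 + 2·x) + (-5 - 8·x - 4·x^2)·Dx + (2 + 6·x + 4·x^2)·Dx^2  (order 2).
h: a_k = 0, -1/2, -5/8, -5/48, -31/384, 73/3840, -1009/46080, 10267/645120, -135391/10321920, 2026513/185794560, …
ICs: h(0) = 0, h′(0) = -1/2.

f: a_k = 1, 1/2, -1/8, 1/16, -5/128, 7/256, -21/1024, 33/2048, -429/32768, 715/65536, …
g: a_k = -1, -1, -1/2, -1/6, -1/24, -1/120, -1/720, -1/5040, -1/40320, -1/362880, …
f+g: L₀ = lclm(L_f,L_g), ord ≤ 1+1.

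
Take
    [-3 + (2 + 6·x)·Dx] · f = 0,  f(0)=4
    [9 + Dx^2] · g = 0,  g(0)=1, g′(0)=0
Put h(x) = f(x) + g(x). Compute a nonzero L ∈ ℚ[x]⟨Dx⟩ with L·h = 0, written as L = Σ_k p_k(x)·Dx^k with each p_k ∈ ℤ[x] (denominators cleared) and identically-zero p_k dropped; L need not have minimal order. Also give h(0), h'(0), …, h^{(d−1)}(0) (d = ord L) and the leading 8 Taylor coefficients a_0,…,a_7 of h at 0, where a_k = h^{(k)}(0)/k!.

L = (-63 - 216·x - 324·x^2) + (18 + 198·x + 648·x^2 + 648·x^3)·Dx + (-7 - 24·x - 36·x^2)·Dx^2 + (2 + 22·x + 72·x^2 + 72·x^3)·Dx^3  (order 3).
h: a_k = 5, 6, -9, 27/4, -297/32, 1701/64, -77841/1280, 72171/512, …
ICs: h(0) = 5, h′(0) = 6, h′′(0) = -18.

f: a_k = 4, 6, -9/2, 27/4, -405/32, 1701/64, -15309/256, 72171/512, …
g: a_k = 1, 0, -9/2, 0, 27/8, 0, -81/80, 0, …
Sum ⇒ L₀ = lclm(L_f,L_g) in ℚ(x)⟨Dx⟩.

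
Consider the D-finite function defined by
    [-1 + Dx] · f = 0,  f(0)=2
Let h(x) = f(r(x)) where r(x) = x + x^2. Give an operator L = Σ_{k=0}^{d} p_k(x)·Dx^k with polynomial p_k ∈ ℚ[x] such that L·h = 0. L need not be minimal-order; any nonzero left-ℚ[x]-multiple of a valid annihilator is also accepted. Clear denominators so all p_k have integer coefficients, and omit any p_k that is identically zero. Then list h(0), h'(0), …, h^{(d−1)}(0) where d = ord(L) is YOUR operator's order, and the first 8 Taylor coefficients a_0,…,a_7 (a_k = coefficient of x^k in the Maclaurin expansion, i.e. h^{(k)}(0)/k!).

f: a_k = 2, 2, 1, 1/3, 1/12, 1/60, 1/360, 1/2520, …
L₀ from L_f via x↦r, Dx↦r'^{-1}Dx.
L = (-1 - 2·x) + Dx  (order 1).
h: a_k = 2, 2, 3, 7/3, 25/12, 27/20, 331/360, 1303/2520, …
ICs: h(0) = 2.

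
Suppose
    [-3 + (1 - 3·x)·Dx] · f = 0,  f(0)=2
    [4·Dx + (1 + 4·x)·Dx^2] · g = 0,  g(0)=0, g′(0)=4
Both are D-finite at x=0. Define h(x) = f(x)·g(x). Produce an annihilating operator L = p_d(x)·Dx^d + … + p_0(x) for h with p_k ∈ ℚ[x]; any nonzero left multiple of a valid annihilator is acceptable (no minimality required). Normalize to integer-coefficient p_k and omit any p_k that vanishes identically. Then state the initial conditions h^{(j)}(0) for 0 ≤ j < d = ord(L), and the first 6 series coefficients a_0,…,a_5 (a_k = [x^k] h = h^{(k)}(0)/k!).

f: a_k = 2, 6, 18, 54, 162, 486, …
g: a_k = 0, 4, -8, 64/3, -64, 1024/5, …
h₀=f·g: eliminate ⇒ L₀, order ≤ 1·2.
L = 12 + (2 + 36·x)·Dx + (-1 - x + 12·x^2)·Dx^2  (order 2).
h: a_k = 0, 8, 8, 200/3, 72, 3128/5, …
ICs: h(0) = 0, h′(0) = 8.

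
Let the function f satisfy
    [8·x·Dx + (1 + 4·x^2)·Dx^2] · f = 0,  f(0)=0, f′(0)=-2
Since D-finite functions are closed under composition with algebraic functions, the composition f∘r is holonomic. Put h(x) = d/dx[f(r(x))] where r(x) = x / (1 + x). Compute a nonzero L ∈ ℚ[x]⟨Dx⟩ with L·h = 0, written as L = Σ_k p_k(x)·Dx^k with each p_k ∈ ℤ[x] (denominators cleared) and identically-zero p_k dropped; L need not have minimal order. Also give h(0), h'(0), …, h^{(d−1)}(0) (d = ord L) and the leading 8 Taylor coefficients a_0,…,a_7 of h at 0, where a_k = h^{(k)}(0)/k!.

L = (2 + 10·x) + (1 + 2·x + 5·x^2)·Dx  (order 1).
h: a_k = -2, 4, 2, -24, 38, 44, -278, 336, …
ICs: h(0) = -2.

f: a_k = 0, -2, 0, 8/3, 0, -32/5, 0, 128/7, …
h₀=f(r): pull back L_f along r ⇒ L₀.
h₀' ⇒ L via d/dx closure of L₀.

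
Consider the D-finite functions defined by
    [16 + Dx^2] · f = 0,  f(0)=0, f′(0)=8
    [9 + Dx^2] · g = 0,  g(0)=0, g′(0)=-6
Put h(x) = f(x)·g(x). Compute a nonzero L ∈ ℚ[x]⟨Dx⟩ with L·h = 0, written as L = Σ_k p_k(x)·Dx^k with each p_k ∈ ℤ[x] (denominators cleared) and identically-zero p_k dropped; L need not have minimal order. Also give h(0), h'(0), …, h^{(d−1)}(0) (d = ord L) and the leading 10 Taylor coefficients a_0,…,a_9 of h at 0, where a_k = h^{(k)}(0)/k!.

L = 49 + 50·Dx^2 + Dx^4  (order 4).
h: a_k = 0, 0, -48, 0, 200, 0, -1634/5, 0, 6005/21, 0, …
ICs: h(0) = 0, h′(0) = 0, h′′(0) = -96, h′′′(0) = 0.

f: a_k = 0, 8, 0, -64/3, 0, 256/15, 0, -2048/315, 0, 4096/2835, …
g: a_k = 0, -6, 0, 9, 0, -81/20, 0, 243/280, 0, -243/2240, …
h₀=f·g: eliminate ⇒ L₀, order ≤ 2·2.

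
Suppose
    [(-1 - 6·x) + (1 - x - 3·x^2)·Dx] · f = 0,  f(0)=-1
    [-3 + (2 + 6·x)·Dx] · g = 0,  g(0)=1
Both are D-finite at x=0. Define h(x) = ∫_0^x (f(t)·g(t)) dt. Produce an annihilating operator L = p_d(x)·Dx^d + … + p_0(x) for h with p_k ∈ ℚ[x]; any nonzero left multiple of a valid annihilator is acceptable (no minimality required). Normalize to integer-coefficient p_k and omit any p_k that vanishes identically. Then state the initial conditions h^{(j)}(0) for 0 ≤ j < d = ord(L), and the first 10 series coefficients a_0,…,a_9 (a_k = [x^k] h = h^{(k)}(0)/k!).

f: a_k = -1, -1, -4, -7, -19, -40, -97, -217, -508, -1159, …
g: a_k = 1, 3/2, -9/8, 27/16, -405/128, 1701/256, -15309/1024, 72171/2048, -2814669/32768, 14073345/65536, …
Sym-product of L_f,L_g gives L₀ (≤ ord 1).
h=∫₀ˣh₀: take L = L₀·Dx.
L = (5 + 15·x + 27·x^2)·Dx + (-2 - 4·x + 12·x^2 + 18·x^3)·Dx^2  (order 2).
h: a_k = 0, -1, -5/4, -35/24, -217/64, -3011/640, -18139/1536, -129511/7168, -766529/16384, -21882851/294912, …
ICs: h(0) = 0, h′(0) = -1.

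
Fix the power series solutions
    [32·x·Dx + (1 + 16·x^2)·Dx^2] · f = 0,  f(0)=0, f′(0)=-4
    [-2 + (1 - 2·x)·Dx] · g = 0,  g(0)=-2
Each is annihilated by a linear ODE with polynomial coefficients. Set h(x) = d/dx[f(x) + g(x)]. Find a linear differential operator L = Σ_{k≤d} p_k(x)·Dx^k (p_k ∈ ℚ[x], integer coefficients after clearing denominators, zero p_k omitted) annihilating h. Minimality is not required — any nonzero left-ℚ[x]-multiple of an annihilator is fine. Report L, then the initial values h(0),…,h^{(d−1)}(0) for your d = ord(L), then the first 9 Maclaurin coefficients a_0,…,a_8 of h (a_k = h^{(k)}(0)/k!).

f: a_k = 0, -4, 0, 64/3, 0, -1024/5, 0, 16384/7, 0, …
g: a_k = -2, -4, -8, -16, -32, -64, -128, -256, -512, …
f+g: L₀ = lclm(L_f,L_g), ord ≤ 2+1.
Differentiate: ansatz ord ≤ ord L₀ ⇒ L.
L = (32 - 256·x - 1536·x^2) + (-14 + 32·x + 160·x^2 - 1536·x^3)·Dx + (1 + 6·x + 96·x^3 - 256·x^4)·Dx^2  (order 2).
h: a_k = -8, -16, 16, -128, -1344, -768, 14592, -4096, -271360, …
ICs: h(0) = -8, h′(0) = -16.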